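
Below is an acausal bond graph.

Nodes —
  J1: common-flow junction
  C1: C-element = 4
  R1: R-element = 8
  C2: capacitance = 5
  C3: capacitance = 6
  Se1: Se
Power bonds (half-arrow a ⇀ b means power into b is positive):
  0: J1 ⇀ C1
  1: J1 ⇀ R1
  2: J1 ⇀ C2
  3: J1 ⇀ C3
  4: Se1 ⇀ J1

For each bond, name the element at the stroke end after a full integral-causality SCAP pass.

#4 stroke at J1  (Se1: effort source, stroke at far end)
#0 stroke at J1  (C1: C, integral causality)
#2 stroke at J1  (prefer integral on C2)
#3 stroke at J1  (C3 integral (e out))
#1 stroke at R1  (J1 needs exactly one f-in)

bond 0 →J1
bond 1 →R1
bond 2 →J1
bond 3 →J1
bond 4 →J1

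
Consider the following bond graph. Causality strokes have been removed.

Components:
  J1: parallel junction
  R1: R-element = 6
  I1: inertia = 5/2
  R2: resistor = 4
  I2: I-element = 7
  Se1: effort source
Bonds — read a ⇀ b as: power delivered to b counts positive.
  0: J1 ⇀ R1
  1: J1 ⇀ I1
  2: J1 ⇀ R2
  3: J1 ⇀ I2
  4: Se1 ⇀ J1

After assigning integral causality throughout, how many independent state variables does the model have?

2  (I1, I2 all integral)

β4 |J1  (Se1 fixes effort; stroke away)
β0 |R1  (J1: bond 4 brought effort, rest push out)
β1 |I1  (0-jn J1 has e-setter on 4)
β2 |R2  (common-e at J1 fixed by 4)
β3 |I2  (common-e at J1 fixed by 4)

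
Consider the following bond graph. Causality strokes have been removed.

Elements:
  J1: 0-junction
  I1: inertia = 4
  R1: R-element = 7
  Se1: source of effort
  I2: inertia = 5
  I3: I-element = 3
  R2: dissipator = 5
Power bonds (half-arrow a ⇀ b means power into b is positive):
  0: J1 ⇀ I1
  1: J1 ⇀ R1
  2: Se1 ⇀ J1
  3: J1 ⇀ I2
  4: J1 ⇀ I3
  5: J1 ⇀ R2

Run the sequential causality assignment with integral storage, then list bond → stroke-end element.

b2 stroke→J1  (Se1: effort source, stroke at far end)
b0 stroke→I1  (0-jn J1 has e-setter on 2)
b1 stroke→R1  (J1 effort already set via bond 2)
b3 stroke→I2  (J1 effort already set via bond 2)
b4 stroke→I3  (J1: bond 2 brought effort, rest push out)
b5 stroke→R2  (J1: bond 2 brought effort, rest push out)

β0 stroke→I1
β1 stroke→R1
β2 stroke→J1
β3 stroke→I2
β4 stroke→I3
β5 stroke→R2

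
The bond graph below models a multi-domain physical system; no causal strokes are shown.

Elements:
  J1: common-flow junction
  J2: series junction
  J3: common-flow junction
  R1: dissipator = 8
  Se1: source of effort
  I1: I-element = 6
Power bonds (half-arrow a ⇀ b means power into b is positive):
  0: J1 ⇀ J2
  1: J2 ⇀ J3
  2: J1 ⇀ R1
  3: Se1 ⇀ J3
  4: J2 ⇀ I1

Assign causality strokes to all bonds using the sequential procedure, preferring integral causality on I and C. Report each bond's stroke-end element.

b0 stroke→J2
b1 stroke→J2
b2 stroke→J1
b3 stroke→J3
b4 stroke→I1

#3 stroke at J3  (source Se1 imposes e)
#1 stroke at J2  (only one flow-in slot at J3)
#4 stroke at I1  (I1: I, integral causality)
#0 stroke at J2  (common-f at J2 fixed by 4)
#2 stroke at J1  (common-f at J1 fixed by 0)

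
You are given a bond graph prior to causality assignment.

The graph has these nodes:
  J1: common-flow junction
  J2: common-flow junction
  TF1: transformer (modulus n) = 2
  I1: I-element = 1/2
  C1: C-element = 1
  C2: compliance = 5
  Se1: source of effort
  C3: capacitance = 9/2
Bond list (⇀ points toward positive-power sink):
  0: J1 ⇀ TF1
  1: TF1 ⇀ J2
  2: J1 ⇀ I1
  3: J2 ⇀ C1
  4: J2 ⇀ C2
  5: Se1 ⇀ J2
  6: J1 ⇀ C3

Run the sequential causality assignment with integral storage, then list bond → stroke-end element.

bond 0 stroke→J1
bond 1 stroke→TF1
bond 2 stroke→I1
bond 3 stroke→J2
bond 4 stroke→J2
bond 5 stroke→J2
bond 6 stroke→J1

b5 →J2  (Se1 fixes effort; stroke away)
b2 →I1  (I1 outputs flow p/I1)
b0 →J1  (1-jn J1 has f-setter on 2)
b6 →J1  (1-jn J1 has f-setter on 2)
b1 →TF1  (TF1: transformer flips bond 0)
b3 →J2  (common-f at J2 fixed by 1)
b4 →J2  (J2 flow already set via bond 1)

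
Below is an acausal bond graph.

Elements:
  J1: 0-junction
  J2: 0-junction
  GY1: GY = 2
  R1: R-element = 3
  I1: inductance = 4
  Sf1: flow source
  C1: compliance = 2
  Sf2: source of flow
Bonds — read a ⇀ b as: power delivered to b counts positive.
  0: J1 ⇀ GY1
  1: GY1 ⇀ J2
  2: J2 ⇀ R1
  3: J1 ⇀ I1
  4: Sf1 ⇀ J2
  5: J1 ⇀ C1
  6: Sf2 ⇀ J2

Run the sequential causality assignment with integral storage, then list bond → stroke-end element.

β0 stroke at GY1
β1 stroke at GY1
β2 stroke at J2
β3 stroke at I1
β4 stroke at Sf1
β5 stroke at J1
β6 stroke at Sf2

bond 4 →Sf1  (Sf1 fixes flow; stroke at Sf1)
bond 6 →Sf2  (Sf2 fixes flow; stroke at Sf2)
bond 3 →I1  (I1 outputs flow p/I1)
bond 5 →J1  (C1 integral (e out))
bond 0 →GY1  (J1: bond 5 brought effort, rest push out)
bond 1 →GY1  (GY1: gyrator matches bond 0)
bond 2 →J2  (J2: last free bond brings effort in)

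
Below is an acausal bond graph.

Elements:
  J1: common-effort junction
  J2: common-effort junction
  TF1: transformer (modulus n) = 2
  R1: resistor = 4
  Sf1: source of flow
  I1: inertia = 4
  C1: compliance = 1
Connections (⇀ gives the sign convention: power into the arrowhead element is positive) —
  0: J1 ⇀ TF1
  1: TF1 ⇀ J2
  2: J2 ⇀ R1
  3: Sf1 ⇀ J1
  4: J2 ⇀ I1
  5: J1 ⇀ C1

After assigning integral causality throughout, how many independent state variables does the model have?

bond 3 stroke at Sf1  (Sf1 (Sf) sets flow on bond)
bond 4 stroke at I1  (I1: I, integral causality)
bond 5 stroke at J1  (C1 integral (e out))
bond 0 stroke at TF1  (common-e at J1 fixed by 5)
bond 1 stroke at J2  (TF TF1: opposite of bond 0)
bond 2 stroke at R1  (common-e at J2 fixed by 1)

2  (C1, I1 all integral)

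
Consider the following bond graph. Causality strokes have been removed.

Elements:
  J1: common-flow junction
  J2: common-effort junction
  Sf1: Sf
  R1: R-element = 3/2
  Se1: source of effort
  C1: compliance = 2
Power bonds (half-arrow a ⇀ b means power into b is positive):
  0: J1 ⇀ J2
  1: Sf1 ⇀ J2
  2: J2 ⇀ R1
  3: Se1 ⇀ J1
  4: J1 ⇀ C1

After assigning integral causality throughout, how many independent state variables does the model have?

1  (C1 all integral)

β1 stroke→Sf1  (Sf1 fixes flow; stroke at Sf1)
β3 stroke→J1  (Se1 fixes effort; stroke away)
β4 stroke→J1  (C1 outputs effort q/C1)
β0 stroke→J2  (closing 1-jn rule on J1)
β2 stroke→R1  (J2 effort already set via bond 0)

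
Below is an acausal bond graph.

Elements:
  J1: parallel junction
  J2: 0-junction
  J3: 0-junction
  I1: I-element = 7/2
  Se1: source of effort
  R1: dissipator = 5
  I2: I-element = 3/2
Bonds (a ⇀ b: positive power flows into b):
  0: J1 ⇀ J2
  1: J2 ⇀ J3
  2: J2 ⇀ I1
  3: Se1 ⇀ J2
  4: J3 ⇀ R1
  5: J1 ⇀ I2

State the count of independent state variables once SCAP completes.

2  (I1, I2 all integral)

#3 →J2  (Se1 (Se) sets effort on bond)
#0 →J1  (J2 effort already set via bond 3)
#1 →J3  (0-jn J2 has e-setter on 3)
#2 →I1  (common-e at J2 fixed by 3)
#4 →R1  (J3: bond 1 brought effort, rest push out)
#5 →I2  (J1: bond 0 brought effort, rest push out)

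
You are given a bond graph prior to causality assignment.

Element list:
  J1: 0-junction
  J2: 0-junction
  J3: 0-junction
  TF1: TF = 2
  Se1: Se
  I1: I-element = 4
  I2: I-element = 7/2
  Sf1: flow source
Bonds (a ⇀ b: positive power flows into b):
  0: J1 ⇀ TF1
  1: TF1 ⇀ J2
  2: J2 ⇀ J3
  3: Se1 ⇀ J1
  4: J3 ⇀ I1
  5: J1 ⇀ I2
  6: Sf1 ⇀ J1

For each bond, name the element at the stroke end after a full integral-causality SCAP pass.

b0 stroke→TF1
b1 stroke→J2
b2 stroke→J3
b3 stroke→J1
b4 stroke→I1
b5 stroke→I2
b6 stroke→Sf1

β3 stroke at J1  (Se1: effort source, stroke at far end)
β6 stroke at Sf1  (Sf1 (Sf) sets flow on bond)
β0 stroke at TF1  (0-jn J1 has e-setter on 3)
β5 stroke at I2  (J1 effort already set via bond 3)
β1 stroke at J2  (through TF1, causality passes straight; one stroke at TF1)
β2 stroke at J3  (J2: bond 1 brought effort, rest push out)
β4 stroke at I1  (common-e at J3 fixed by 2)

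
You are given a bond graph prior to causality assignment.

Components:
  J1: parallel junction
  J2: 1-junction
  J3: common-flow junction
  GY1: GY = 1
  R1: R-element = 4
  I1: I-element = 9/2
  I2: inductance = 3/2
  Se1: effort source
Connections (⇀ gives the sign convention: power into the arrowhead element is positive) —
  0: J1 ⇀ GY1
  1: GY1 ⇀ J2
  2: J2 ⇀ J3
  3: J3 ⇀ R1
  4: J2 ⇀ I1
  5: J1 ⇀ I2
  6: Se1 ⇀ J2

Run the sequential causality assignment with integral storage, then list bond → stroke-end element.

#0 →J1
#1 →J2
#2 →J2
#3 →J3
#4 →I1
#5 →I2
#6 →J2

bond 6 |J2  (Se1 (Se) sets effort on bond)
bond 4 |I1  (I1 outputs flow p/I1)
bond 1 |J2  (J2: bond 4 brought flow, rest push out)
bond 2 |J2  (J2 flow already set via bond 4)
bond 3 |J3  (common-f at J3 fixed by 2)
bond 0 |J1  (through GY1, causality inverts; strokes same side of GY1)
bond 5 |I2  (J1: bond 0 brought effort, rest push out)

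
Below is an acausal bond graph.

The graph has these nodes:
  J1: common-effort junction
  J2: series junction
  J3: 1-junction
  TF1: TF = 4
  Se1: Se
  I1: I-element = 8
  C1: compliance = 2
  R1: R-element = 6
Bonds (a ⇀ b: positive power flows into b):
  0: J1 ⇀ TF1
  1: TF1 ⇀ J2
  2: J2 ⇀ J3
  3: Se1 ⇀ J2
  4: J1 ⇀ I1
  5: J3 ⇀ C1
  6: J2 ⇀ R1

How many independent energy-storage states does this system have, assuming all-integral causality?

#3 |J2  (Se1 fixes effort; stroke away)
#4 |I1  (I1 outputs flow p/I1)
#0 |J1  (closing 0-jn rule on J1)
#1 |TF1  (through TF1, causality passes straight; one stroke at TF1)
#2 |J2  (1-jn J2 has f-setter on 1)
#6 |J2  (J2: bond 1 brought flow, rest push out)
#5 |J3  (J3: bond 2 brought flow, rest push out)

2  (C1, I1 all integral)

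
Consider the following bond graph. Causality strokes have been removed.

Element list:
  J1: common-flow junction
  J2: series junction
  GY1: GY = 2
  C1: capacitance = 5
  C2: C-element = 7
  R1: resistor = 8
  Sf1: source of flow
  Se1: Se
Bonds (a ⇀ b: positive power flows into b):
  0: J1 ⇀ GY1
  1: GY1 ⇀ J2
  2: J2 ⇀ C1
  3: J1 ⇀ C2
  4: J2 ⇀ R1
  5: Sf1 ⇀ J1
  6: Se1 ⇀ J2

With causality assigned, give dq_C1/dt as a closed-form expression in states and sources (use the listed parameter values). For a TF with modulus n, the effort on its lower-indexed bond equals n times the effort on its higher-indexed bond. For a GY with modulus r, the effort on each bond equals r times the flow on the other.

dq_C1/dt = E_Se1/8 + F_Sf1/4 - q_C1/40

b5 stroke→Sf1  (source Sf1 imposes f)
b6 stroke→J2  (Se1 fixes effort; stroke away)
b0 stroke→J1  (J1 flow already set via bond 5)
b3 stroke→J1  (J1 flow already set via bond 5)
b1 stroke→J2  (GY GY1: same side as bond 0)
b2 stroke→J2  (C1: C, integral causality)
b4 stroke→R1  (only one flow-in slot at J2)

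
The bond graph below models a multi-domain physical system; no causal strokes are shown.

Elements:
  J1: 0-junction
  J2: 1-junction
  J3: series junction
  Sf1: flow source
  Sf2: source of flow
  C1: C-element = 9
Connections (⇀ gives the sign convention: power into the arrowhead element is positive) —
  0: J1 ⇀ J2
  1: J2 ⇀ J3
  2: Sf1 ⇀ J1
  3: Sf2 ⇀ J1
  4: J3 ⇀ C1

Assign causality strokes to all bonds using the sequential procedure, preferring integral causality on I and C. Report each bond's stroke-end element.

b0 →J1
b1 →J2
b2 →Sf1
b3 →Sf2
b4 →J3

bond 2 |Sf1  (Sf1 (Sf) sets flow on bond)
bond 3 |Sf2  (Sf2 fixes flow; stroke at Sf2)
bond 0 |J1  (J1 needs exactly one e-in)
bond 1 |J2  (J2 flow already set via bond 0)
bond 4 |J3  (1-jn J3 has f-setter on 1)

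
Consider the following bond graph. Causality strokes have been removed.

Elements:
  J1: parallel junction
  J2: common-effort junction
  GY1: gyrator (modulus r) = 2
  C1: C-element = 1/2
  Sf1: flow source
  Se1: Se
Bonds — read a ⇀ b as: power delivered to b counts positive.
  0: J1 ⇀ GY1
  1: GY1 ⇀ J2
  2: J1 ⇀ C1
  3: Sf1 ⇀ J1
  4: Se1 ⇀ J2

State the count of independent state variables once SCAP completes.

bond 3 →Sf1  (source Sf1 imposes f)
bond 4 →J2  (source Se1 imposes e)
bond 1 →GY1  (J2 effort already set via bond 4)
bond 0 →GY1  (GY1 both-in/both-out from 1)
bond 2 →J1  (only one effort-in slot at J1)

1  (C1 all integral)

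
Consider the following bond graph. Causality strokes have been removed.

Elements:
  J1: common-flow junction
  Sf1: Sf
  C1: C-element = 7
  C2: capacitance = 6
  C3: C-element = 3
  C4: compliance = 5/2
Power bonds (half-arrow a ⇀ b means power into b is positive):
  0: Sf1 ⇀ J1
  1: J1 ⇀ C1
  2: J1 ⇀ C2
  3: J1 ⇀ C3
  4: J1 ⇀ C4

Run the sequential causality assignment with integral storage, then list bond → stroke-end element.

β0 stroke at Sf1
β1 stroke at J1
β2 stroke at J1
β3 stroke at J1
β4 stroke at J1

b0 stroke→Sf1  (Sf1 fixes flow; stroke at Sf1)
b1 stroke→J1  (common-f at J1 fixed by 0)
b2 stroke→J1  (common-f at J1 fixed by 0)
b3 stroke→J1  (J1 flow already set via bond 0)
b4 stroke→J1  (1-jn J1 has f-setter on 0)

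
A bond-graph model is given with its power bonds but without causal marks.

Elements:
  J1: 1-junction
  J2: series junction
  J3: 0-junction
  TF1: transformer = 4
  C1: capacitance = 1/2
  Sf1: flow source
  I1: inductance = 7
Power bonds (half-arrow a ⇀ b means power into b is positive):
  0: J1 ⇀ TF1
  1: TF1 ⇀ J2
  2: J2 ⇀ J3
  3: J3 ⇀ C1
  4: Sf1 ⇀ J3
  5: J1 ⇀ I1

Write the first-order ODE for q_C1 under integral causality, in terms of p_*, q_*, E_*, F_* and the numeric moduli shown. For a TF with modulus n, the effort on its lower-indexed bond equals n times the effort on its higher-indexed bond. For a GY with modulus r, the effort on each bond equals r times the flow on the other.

#4 →Sf1  (source Sf1 imposes f)
#3 →J3  (C1 outputs effort q/C1)
#2 →J2  (J3 effort already set via bond 3)
#1 →TF1  (J2: last free bond brings flow in)
#0 →J1  (TF1 one-in-one-out from 1)
#5 →I1  (J1: last free bond brings flow in)

dq_C1/dt = F_Sf1 + 4*p_I1/7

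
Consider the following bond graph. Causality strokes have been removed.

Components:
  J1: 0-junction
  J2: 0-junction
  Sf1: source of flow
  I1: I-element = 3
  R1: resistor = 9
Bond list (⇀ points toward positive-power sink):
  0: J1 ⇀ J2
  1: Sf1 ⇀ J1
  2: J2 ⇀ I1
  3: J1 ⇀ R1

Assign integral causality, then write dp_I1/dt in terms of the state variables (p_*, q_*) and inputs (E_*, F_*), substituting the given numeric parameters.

bond 1 |Sf1  (Sf1 fixes flow; stroke at Sf1)
bond 2 |I1  (I1: I, integral causality)
bond 0 |J2  (J2: last free bond brings effort in)
bond 3 |J1  (J1 needs exactly one e-in)

dp_I1/dt = 9*F_Sf1 - 3*p_I1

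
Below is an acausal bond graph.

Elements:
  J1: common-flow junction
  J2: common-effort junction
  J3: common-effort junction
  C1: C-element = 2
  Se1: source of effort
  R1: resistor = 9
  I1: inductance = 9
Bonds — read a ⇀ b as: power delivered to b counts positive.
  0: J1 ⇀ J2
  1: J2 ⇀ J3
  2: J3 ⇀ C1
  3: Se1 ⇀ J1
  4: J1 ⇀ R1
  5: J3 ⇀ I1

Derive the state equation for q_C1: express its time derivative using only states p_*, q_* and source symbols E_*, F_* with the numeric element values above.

dq_C1/dt = E_Se1/9 - p_I1/9 - q_C1/18

b3 →J1  (Se1 (Se) sets effort on bond)
b2 →J3  (C1 outputs effort q/C1)
b1 →J2  (0-jn J3 has e-setter on 2)
b5 →I1  (0-jn J3 has e-setter on 2)
b0 →J1  (0-jn J2 has e-setter on 1)
b4 →R1  (J1: last free bond brings flow in)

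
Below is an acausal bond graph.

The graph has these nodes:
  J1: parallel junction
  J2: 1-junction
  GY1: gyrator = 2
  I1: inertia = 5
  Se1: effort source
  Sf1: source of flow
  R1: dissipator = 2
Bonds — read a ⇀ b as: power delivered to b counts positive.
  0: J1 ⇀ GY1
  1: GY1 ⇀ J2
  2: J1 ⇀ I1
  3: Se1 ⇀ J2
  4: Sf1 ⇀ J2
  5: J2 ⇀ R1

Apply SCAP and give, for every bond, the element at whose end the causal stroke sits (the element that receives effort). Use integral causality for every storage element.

b3 stroke at J2  (Se1 (Se) sets effort on bond)
b4 stroke at Sf1  (Sf1 fixes flow; stroke at Sf1)
b1 stroke at J2  (common-f at J2 fixed by 4)
b5 stroke at J2  (J2: bond 4 brought flow, rest push out)
b0 stroke at J1  (GY1 both-in/both-out from 1)
b2 stroke at I1  (0-jn J1 has e-setter on 0)

b0 stroke→J1
b1 stroke→J2
b2 stroke→I1
b3 stroke→J2
b4 stroke→Sf1
b5 stroke→J2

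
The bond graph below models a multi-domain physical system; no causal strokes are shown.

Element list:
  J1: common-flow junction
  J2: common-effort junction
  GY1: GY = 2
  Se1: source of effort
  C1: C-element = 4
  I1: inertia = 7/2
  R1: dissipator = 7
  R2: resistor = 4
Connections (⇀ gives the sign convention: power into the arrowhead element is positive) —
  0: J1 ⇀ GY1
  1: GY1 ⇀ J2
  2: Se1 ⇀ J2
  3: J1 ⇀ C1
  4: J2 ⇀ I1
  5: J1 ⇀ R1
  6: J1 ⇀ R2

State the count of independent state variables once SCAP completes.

β2 stroke→J2  (Se1 fixes effort; stroke away)
β1 stroke→GY1  (0-jn J2 has e-setter on 2)
β4 stroke→I1  (J2 effort already set via bond 2)
β0 stroke→GY1  (GY GY1: same side as bond 1)
β3 stroke→J1  (J1 flow already set via bond 0)
β5 stroke→J1  (common-f at J1 fixed by 0)
β6 stroke→J1  (common-f at J1 fixed by 0)

2  (C1, I1 all integral)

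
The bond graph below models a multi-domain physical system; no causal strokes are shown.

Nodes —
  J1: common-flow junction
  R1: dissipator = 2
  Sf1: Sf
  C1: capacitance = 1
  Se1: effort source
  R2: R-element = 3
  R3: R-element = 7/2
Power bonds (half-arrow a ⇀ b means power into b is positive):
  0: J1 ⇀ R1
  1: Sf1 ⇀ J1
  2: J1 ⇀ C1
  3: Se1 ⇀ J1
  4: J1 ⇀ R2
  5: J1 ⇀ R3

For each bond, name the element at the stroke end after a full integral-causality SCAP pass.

bond 0 |J1
bond 1 |Sf1
bond 2 |J1
bond 3 |J1
bond 4 |J1
bond 5 |J1

bond 1 →Sf1  (source Sf1 imposes f)
bond 3 →J1  (source Se1 imposes e)
bond 0 →J1  (J1 flow already set via bond 1)
bond 2 →J1  (1-jn J1 has f-setter on 1)
bond 4 →J1  (1-jn J1 has f-setter on 1)
bond 5 →J1  (J1 flow already set via bond 1)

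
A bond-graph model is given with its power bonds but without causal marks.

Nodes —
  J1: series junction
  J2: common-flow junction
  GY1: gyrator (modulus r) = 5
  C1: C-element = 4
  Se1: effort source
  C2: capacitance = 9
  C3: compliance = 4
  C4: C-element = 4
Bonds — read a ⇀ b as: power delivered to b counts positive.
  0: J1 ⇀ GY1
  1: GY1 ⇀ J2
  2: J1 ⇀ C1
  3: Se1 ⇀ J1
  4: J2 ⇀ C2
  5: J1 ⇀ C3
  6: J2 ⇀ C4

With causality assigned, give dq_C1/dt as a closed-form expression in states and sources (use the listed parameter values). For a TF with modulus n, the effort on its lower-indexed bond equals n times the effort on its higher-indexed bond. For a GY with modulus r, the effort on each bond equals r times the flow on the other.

dq_C1/dt = q_C2/45 + q_C4/20

bond 3 |J1  (Se1: effort source, stroke at far end)
bond 2 |J1  (prefer integral on C1)
bond 4 |J2  (prefer integral on C2)
bond 5 |J1  (C3: C, integral causality)
bond 0 |GY1  (J1: last free bond brings flow in)
bond 1 |GY1  (GY1 both-in/both-out from 0)
bond 6 |J2  (J2 flow already set via bond 1)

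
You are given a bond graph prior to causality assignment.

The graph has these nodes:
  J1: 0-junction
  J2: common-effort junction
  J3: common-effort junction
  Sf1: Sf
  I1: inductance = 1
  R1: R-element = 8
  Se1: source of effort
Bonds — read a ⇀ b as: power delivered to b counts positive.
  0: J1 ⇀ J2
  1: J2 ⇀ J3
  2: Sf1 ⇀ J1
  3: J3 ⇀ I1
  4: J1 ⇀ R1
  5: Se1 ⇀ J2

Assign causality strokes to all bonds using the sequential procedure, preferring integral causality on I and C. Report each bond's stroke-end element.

β2 →Sf1  (Sf1 (Sf) sets flow on bond)
β5 →J2  (Se1: effort source, stroke at far end)
β0 →J1  (J2: bond 5 brought effort, rest push out)
β1 →J3  (J2 effort already set via bond 5)
β3 →I1  (common-e at J3 fixed by 1)
β4 →R1  (J1 effort already set via bond 0)

β0 stroke at J1
β1 stroke at J3
β2 stroke at Sf1
β3 stroke at I1
β4 stroke at R1
β5 stroke at J2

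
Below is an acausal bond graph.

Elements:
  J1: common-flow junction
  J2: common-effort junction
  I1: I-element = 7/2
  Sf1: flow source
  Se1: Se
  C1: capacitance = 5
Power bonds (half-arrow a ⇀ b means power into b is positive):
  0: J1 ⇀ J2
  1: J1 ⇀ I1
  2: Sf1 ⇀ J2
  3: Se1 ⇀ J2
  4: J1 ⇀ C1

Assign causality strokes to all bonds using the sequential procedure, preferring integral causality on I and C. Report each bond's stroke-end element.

bond 2 →Sf1  (Sf1 fixes flow; stroke at Sf1)
bond 3 →J2  (Se1 fixes effort; stroke away)
bond 0 →J1  (0-jn J2 has e-setter on 3)
bond 1 →I1  (I1: I, integral causality)
bond 4 →J1  (J1: bond 1 brought flow, rest push out)

b0 |J1
b1 |I1
b2 |Sf1
b3 |J2
b4 |J1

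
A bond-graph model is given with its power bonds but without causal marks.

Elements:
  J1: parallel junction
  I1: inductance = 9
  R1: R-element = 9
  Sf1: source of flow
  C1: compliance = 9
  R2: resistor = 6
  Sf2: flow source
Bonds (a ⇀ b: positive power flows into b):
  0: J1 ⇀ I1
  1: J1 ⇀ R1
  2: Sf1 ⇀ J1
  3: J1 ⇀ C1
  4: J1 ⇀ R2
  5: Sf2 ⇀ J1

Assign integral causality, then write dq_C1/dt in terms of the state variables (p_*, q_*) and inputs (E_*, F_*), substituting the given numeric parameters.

bond 2 stroke at Sf1  (Sf1 fixes flow; stroke at Sf1)
bond 5 stroke at Sf2  (Sf2 (Sf) sets flow on bond)
bond 0 stroke at I1  (I1 integral (f out))
bond 3 stroke at J1  (C1 outputs effort q/C1)
bond 1 stroke at R1  (J1 effort already set via bond 3)
bond 4 stroke at R2  (J1: bond 3 brought effort, rest push out)

dq_C1/dt = F_Sf1 + F_Sf2 - p_I1/9 - 5*q_C1/162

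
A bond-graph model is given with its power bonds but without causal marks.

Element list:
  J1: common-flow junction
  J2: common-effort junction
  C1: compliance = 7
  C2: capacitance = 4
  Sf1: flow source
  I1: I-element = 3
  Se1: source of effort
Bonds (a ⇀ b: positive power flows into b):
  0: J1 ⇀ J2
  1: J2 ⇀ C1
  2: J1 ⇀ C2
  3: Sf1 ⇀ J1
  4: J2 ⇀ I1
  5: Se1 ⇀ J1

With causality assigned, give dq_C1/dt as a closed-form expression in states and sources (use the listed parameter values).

dq_C1/dt = F_Sf1 - p_I1/3

b3 |Sf1  (Sf1: flow source, stroke at near end)
b5 |J1  (Se1 fixes effort; stroke away)
b0 |J1  (J1 flow already set via bond 3)
b2 |J1  (common-f at J1 fixed by 3)
b1 |J2  (C1: C, integral causality)
b4 |I1  (J2 effort already set via bond 1)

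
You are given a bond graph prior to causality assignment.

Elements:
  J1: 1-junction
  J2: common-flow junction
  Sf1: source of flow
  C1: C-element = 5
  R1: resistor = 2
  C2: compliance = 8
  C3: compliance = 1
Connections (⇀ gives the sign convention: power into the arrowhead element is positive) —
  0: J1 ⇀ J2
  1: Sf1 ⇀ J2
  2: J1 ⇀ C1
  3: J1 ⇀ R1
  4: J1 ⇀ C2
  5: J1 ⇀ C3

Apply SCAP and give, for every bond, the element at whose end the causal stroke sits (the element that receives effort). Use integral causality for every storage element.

b1 stroke at Sf1  (Sf1 fixes flow; stroke at Sf1)
b0 stroke at J2  (J2 flow already set via bond 1)
b2 stroke at J1  (J1: bond 0 brought flow, rest push out)
b3 stroke at J1  (common-f at J1 fixed by 0)
b4 stroke at J1  (J1: bond 0 brought flow, rest push out)
b5 stroke at J1  (common-f at J1 fixed by 0)

bond 0 stroke→J2
bond 1 stroke→Sf1
bond 2 stroke→J1
bond 3 stroke→J1
bond 4 stroke→J1
bond 5 stroke→J1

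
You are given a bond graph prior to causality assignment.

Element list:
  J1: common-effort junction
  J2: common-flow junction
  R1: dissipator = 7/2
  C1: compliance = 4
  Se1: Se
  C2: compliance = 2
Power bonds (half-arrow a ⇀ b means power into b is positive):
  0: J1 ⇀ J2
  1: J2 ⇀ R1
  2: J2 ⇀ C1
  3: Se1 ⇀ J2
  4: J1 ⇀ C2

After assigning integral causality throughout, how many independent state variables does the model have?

bond 3 →J2  (Se1 fixes effort; stroke away)
bond 2 →J2  (C1 integral (e out))
bond 4 →J1  (C2: C, integral causality)
bond 0 →J2  (J1: bond 4 brought effort, rest push out)
bond 1 →R1  (J2: last free bond brings flow in)

2  (C1, C2 all integral)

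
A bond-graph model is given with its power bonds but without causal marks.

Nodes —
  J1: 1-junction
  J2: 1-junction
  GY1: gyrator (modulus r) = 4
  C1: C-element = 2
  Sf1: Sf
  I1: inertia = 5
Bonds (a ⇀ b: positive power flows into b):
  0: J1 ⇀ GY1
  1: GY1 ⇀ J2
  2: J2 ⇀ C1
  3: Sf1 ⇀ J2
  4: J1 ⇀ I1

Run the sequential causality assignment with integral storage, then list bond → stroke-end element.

b0 stroke→J1
b1 stroke→J2
b2 stroke→J2
b3 stroke→Sf1
b4 stroke→I1

b3 stroke→Sf1  (Sf1 fixes flow; stroke at Sf1)
b1 stroke→J2  (J2: bond 3 brought flow, rest push out)
b2 stroke→J2  (common-f at J2 fixed by 3)
b0 stroke→J1  (GY1 both-in/both-out from 1)
b4 stroke→I1  (J1: last free bond brings flow in)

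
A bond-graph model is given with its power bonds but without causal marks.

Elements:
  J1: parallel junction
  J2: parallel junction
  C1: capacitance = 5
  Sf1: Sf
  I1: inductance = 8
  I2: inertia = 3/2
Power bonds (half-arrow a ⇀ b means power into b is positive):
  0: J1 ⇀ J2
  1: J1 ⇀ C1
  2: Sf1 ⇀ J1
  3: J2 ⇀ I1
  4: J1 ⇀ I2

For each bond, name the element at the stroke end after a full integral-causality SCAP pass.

bond 2 stroke at Sf1  (Sf1 (Sf) sets flow on bond)
bond 1 stroke at J1  (C1 integral (e out))
bond 0 stroke at J2  (common-e at J1 fixed by 1)
bond 4 stroke at I2  (common-e at J1 fixed by 1)
bond 3 stroke at I1  (0-jn J2 has e-setter on 0)

bond 0 →J2
bond 1 →J1
bond 2 →Sf1
bond 3 →I1
bond 4 →I2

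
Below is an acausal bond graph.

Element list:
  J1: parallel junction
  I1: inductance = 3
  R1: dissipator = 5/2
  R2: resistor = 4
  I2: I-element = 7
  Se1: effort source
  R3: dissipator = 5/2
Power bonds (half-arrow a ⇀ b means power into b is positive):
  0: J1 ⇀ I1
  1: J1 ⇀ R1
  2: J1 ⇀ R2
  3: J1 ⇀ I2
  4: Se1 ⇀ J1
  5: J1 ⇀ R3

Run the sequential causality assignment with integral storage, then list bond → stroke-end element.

b4 stroke at J1  (source Se1 imposes e)
b0 stroke at I1  (common-e at J1 fixed by 4)
b1 stroke at R1  (common-e at J1 fixed by 4)
b2 stroke at R2  (J1 effort already set via bond 4)
b3 stroke at I2  (0-jn J1 has e-setter on 4)
b5 stroke at R3  (0-jn J1 has e-setter on 4)

b0 stroke at I1
b1 stroke at R1
b2 stroke at R2
b3 stroke at I2
b4 stroke at J1
b5 stroke at R3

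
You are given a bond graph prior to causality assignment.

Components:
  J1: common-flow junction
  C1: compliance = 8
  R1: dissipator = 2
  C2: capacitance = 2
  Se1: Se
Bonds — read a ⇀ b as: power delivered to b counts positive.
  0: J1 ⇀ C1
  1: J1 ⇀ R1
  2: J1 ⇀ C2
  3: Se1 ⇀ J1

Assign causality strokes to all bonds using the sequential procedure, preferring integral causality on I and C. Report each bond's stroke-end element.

b0 |J1
b1 |R1
b2 |J1
b3 |J1

#3 stroke at J1  (source Se1 imposes e)
#0 stroke at J1  (C1 integral (e out))
#2 stroke at J1  (C2: C, integral causality)
#1 stroke at R1  (only one flow-in slot at J1)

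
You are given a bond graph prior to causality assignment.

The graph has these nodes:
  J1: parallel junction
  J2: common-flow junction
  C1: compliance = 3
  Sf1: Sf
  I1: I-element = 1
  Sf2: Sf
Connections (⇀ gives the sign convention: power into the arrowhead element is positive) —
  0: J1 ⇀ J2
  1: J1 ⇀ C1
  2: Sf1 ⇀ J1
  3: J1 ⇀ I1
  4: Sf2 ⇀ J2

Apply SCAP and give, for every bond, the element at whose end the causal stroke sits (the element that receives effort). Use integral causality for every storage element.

bond 0 stroke→J2
bond 1 stroke→J1
bond 2 stroke→Sf1
bond 3 stroke→I1
bond 4 stroke→Sf2

β2 →Sf1  (Sf1 (Sf) sets flow on bond)
β4 →Sf2  (Sf2: flow source, stroke at near end)
β0 →J2  (J2: bond 4 brought flow, rest push out)
β1 →J1  (C1: C, integral causality)
β3 →I1  (J1: bond 1 brought effort, rest push out)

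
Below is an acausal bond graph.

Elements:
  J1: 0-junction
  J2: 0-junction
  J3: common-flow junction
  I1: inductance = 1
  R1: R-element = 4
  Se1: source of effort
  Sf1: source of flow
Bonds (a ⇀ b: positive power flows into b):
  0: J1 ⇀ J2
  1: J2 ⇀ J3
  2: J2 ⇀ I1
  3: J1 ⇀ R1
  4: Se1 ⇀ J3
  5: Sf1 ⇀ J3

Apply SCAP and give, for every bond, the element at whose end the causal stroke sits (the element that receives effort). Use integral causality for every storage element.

bond 0 →J2
bond 1 →J3
bond 2 →I1
bond 3 →J1
bond 4 →J3
bond 5 →Sf1

#4 →J3  (Se1: effort source, stroke at far end)
#5 →Sf1  (Sf1 fixes flow; stroke at Sf1)
#1 →J3  (common-f at J3 fixed by 5)
#2 →I1  (I1: I, integral causality)
#0 →J2  (only one effort-in slot at J2)
#3 →J1  (only one effort-in slot at J1)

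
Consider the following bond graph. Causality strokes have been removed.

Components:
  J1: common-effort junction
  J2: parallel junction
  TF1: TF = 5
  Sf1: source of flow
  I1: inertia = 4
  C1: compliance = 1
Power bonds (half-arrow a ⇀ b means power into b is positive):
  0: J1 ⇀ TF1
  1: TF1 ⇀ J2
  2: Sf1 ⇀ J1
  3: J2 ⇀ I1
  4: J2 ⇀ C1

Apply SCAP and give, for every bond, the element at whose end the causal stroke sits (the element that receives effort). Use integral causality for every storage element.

b0 |J1
b1 |TF1
b2 |Sf1
b3 |I1
b4 |J2

#2 stroke→Sf1  (source Sf1 imposes f)
#0 stroke→J1  (only one effort-in slot at J1)
#1 stroke→TF1  (through TF1, causality passes straight; one stroke at TF1)
#3 stroke→I1  (I1 integral (f out))
#4 stroke→J2  (closing 0-jn rule on J2)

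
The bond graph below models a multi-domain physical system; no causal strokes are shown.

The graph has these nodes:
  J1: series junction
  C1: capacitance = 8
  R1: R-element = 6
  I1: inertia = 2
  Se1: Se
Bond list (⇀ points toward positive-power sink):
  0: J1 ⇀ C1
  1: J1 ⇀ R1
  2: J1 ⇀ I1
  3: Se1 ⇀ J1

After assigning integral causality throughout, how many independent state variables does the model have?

2  (C1, I1 all integral)

#3 stroke→J1  (Se1: effort source, stroke at far end)
#0 stroke→J1  (prefer integral on C1)
#2 stroke→I1  (I1: I, integral causality)
#1 stroke→J1  (common-f at J1 fixed by 2)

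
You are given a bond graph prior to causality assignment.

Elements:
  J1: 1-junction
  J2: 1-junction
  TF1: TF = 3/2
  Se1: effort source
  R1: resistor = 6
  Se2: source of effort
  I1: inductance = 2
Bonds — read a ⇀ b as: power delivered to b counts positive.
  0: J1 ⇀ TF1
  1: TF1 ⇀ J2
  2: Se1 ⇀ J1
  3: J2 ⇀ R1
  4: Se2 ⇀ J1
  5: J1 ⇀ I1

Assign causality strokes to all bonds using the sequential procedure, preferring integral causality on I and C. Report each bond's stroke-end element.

b2 stroke→J1  (Se1 (Se) sets effort on bond)
b4 stroke→J1  (Se2 fixes effort; stroke away)
b5 stroke→I1  (I1 integral (f out))
b0 stroke→J1  (1-jn J1 has f-setter on 5)
b1 stroke→TF1  (through TF1, causality passes straight; one stroke at TF1)
b3 stroke→J2  (J2: bond 1 brought flow, rest push out)

bond 0 |J1
bond 1 |TF1
bond 2 |J1
bond 3 |J2
bond 4 |J1
bond 5 |I1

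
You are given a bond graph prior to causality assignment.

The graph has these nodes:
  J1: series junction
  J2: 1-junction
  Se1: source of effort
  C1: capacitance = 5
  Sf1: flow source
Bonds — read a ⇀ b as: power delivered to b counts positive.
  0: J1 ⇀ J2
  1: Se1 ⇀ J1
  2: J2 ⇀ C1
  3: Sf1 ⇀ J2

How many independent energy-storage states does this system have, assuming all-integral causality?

bond 1 →J1  (source Se1 imposes e)
bond 3 →Sf1  (Sf1: flow source, stroke at near end)
bond 0 →J2  (J1: last free bond brings flow in)
bond 2 →J2  (common-f at J2 fixed by 3)

1  (C1 all integral)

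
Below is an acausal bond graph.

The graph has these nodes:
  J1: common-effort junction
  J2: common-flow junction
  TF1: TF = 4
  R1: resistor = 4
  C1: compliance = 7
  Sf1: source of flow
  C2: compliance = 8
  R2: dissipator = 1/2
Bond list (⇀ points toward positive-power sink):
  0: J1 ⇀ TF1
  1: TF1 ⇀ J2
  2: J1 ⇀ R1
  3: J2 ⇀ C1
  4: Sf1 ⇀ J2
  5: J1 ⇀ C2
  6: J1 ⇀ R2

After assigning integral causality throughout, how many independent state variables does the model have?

bond 4 stroke at Sf1  (Sf1 (Sf) sets flow on bond)
bond 1 stroke at J2  (J2: bond 4 brought flow, rest push out)
bond 3 stroke at J2  (1-jn J2 has f-setter on 4)
bond 0 stroke at TF1  (TF TF1: opposite of bond 1)
bond 5 stroke at J1  (C2: C, integral causality)
bond 2 stroke at R1  (common-e at J1 fixed by 5)
bond 6 stroke at R2  (J1 effort already set via bond 5)

2  (C1, C2 all integral)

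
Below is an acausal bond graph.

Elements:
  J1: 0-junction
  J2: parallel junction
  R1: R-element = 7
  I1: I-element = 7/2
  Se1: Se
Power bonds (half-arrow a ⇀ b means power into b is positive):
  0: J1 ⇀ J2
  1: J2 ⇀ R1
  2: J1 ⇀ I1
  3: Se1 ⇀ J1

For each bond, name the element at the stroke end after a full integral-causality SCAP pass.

bond 3 stroke→J1  (Se1: effort source, stroke at far end)
bond 0 stroke→J2  (J1 effort already set via bond 3)
bond 2 stroke→I1  (common-e at J1 fixed by 3)
bond 1 stroke→R1  (J2 effort already set via bond 0)

bond 0 →J2
bond 1 →R1
bond 2 →I1
bond 3 →J1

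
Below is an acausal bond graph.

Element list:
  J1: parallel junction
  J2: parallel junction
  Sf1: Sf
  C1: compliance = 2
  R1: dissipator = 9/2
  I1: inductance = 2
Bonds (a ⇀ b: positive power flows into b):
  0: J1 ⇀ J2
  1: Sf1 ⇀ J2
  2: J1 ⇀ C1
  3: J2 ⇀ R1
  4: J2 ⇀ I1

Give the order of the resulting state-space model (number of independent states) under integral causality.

bond 1 stroke at Sf1  (source Sf1 imposes f)
bond 2 stroke at J1  (C1: C, integral causality)
bond 0 stroke at J2  (J1: bond 2 brought effort, rest push out)
bond 3 stroke at R1  (J2: bond 0 brought effort, rest push out)
bond 4 stroke at I1  (0-jn J2 has e-setter on 0)

2  (C1, I1 all integral)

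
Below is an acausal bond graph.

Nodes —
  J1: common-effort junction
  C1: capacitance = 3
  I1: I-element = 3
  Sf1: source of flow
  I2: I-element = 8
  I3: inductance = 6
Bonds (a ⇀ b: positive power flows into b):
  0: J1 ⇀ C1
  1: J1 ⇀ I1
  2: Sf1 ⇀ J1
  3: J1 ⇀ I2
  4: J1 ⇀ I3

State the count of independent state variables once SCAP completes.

4  (C1, I1, I2, I3 all integral)

#2 |Sf1  (Sf1 fixes flow; stroke at Sf1)
#0 |J1  (C1: C, integral causality)
#1 |I1  (J1: bond 0 brought effort, rest push out)
#3 |I2  (J1 effort already set via bond 0)
#4 |I3  (J1: bond 0 brought effort, rest push out)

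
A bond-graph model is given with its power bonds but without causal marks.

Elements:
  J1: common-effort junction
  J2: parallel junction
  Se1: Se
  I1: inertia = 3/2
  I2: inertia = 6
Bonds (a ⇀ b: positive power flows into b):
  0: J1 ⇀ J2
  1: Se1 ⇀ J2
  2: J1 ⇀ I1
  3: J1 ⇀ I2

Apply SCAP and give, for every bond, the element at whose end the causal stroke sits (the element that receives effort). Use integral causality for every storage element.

#0 →J1
#1 →J2
#2 →I1
#3 →I2

β1 |J2  (Se1 (Se) sets effort on bond)
β0 |J1  (J2: bond 1 brought effort, rest push out)
β2 |I1  (J1 effort already set via bond 0)
β3 |I2  (0-jn J1 has e-setter on 0)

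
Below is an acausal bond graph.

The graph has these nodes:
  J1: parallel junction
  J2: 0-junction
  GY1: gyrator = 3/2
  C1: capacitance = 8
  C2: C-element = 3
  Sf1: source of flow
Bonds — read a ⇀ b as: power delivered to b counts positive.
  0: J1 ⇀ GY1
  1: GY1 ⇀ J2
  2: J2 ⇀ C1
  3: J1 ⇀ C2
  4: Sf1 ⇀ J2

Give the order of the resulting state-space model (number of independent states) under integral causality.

2  (C1, C2 all integral)

bond 4 stroke at Sf1  (Sf1 (Sf) sets flow on bond)
bond 2 stroke at J2  (C1 outputs effort q/C1)
bond 1 stroke at GY1  (J2 effort already set via bond 2)
bond 0 stroke at GY1  (through GY1, causality inverts; strokes same side of GY1)
bond 3 stroke at J1  (J1 needs exactly one e-in)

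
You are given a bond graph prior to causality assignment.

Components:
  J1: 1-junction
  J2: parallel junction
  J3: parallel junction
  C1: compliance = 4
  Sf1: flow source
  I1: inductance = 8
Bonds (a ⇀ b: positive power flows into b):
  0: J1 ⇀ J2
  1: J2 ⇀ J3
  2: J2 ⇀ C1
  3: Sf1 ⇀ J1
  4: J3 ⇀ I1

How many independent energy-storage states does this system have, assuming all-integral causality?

β3 →Sf1  (Sf1 (Sf) sets flow on bond)
β0 →J1  (J1: bond 3 brought flow, rest push out)
β2 →J2  (C1 outputs effort q/C1)
β1 →J3  (0-jn J2 has e-setter on 2)
β4 →I1  (common-e at J3 fixed by 1)

2  (C1, I1 all integral)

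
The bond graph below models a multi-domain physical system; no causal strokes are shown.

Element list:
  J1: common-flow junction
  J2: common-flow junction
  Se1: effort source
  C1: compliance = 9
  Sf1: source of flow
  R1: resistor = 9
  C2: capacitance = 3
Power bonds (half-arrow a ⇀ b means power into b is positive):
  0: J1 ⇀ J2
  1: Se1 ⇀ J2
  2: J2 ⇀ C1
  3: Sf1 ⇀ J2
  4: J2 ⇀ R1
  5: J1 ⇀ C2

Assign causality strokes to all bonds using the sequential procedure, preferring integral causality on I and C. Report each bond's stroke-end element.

bond 0 stroke→J2
bond 1 stroke→J2
bond 2 stroke→J2
bond 3 stroke→Sf1
bond 4 stroke→J2
bond 5 stroke→J1

bond 1 stroke at J2  (Se1 (Se) sets effort on bond)
bond 3 stroke at Sf1  (Sf1 (Sf) sets flow on bond)
bond 0 stroke at J2  (J2 flow already set via bond 3)
bond 2 stroke at J2  (J2 flow already set via bond 3)
bond 4 stroke at J2  (1-jn J2 has f-setter on 3)
bond 5 stroke at J1  (J1: bond 0 brought flow, rest push out)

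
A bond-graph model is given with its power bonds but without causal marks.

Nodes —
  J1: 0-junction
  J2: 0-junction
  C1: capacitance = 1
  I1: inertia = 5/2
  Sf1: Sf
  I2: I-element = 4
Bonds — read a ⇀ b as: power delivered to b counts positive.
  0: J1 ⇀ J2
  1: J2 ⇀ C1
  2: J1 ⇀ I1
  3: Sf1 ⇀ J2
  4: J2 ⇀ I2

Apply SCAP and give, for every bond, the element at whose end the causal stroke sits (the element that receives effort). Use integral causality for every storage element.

b0 →J1
b1 →J2
b2 →I1
b3 →Sf1
b4 →I2

b3 stroke at Sf1  (source Sf1 imposes f)
b1 stroke at J2  (C1: C, integral causality)
b0 stroke at J1  (J2: bond 1 brought effort, rest push out)
b4 stroke at I2  (common-e at J2 fixed by 1)
b2 stroke at I1  (0-jn J1 has e-setter on 0)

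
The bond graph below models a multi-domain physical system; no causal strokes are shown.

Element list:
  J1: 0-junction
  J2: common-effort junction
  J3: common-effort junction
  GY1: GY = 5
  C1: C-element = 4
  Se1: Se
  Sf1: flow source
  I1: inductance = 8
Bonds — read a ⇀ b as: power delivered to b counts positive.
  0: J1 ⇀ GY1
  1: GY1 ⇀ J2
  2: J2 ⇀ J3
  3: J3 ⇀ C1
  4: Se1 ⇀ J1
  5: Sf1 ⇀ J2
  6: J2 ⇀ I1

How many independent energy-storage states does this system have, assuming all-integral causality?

bond 4 →J1  (Se1: effort source, stroke at far end)
bond 5 →Sf1  (Sf1 fixes flow; stroke at Sf1)
bond 0 →GY1  (0-jn J1 has e-setter on 4)
bond 1 →GY1  (GY1 both-in/both-out from 0)
bond 3 →J3  (C1 outputs effort q/C1)
bond 2 →J2  (0-jn J3 has e-setter on 3)
bond 6 →I1  (0-jn J2 has e-setter on 2)

2  (C1, I1 all integral)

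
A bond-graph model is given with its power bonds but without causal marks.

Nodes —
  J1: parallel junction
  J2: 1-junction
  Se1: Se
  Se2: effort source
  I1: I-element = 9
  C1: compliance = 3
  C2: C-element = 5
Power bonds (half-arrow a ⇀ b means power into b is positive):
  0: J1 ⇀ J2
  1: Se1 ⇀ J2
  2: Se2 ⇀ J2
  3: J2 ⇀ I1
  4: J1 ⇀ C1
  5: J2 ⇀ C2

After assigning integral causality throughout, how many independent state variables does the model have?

3  (C1, C2, I1 all integral)

#1 →J2  (source Se1 imposes e)
#2 →J2  (Se2: effort source, stroke at far end)
#3 →I1  (prefer integral on I1)
#0 →J2  (J2: bond 3 brought flow, rest push out)
#5 →J2  (1-jn J2 has f-setter on 3)
#4 →J1  (J1: last free bond brings effort in)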